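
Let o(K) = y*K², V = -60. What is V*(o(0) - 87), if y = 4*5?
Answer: 5220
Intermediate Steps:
y = 20
o(K) = 20*K²
V*(o(0) - 87) = -60*(20*0² - 87) = -60*(20*0 - 87) = -60*(0 - 87) = -60*(-87) = 5220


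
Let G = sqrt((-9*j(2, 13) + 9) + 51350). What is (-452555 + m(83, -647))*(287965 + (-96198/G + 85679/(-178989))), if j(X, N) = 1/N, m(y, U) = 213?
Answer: -23314829259855452/178989 + 21757197858*sqrt(8679554)/333829 ≈ -1.3007e+11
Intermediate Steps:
G = sqrt(8679554)/13 (G = sqrt((-9/13 + 9) + 51350) = sqrt(108/13 + 51350) = sqrt(667658/13) = sqrt(8679554)/13 ≈ 226.62)
(-452555 + m(83, -647))*(287965 + (-96198/G + 85679/(-178989))) = (-452555 + 213)*(287965 + (-96198*sqrt(8679554)/667658 + 85679/(-178989))) = -452342*(287965 + (-48099*sqrt(8679554)/333829 + 85679*(-1/178989))) = -452342*(287965 + (-48099*sqrt(8679554)/333829 - 85679/178989)) = -452342*(287965 + (-85679/178989 - 48099*sqrt(8679554)/333829)) = -452342*(51542481706/178989 - 48099*sqrt(8679554)/333829) = -23314829259855452/178989 + 21757197858*sqrt(8679554)/333829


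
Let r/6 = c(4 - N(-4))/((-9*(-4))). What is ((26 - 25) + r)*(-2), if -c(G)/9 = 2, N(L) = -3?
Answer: 4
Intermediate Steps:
c(G) = -18 (c(G) = -9*2 = -18)
r = -3 (r = 6*(-18/((-9*(-4)))) = 6*(-18/36) = 6*(-18*1/36) = 6*(-½) = -3)
((26 - 25) + r)*(-2) = ((26 - 25) - 3)*(-2) = (1 - 3)*(-2) = -2*(-2) = 4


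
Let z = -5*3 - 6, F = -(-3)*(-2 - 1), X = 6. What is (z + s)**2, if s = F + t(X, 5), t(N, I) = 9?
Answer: 441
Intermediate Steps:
F = -9 (F = -(-3)*(-3) = -1*9 = -9)
s = 0 (s = -9 + 9 = 0)
z = -21 (z = -15 - 6 = -21)
(z + s)**2 = (-21 + 0)**2 = (-21)**2 = 441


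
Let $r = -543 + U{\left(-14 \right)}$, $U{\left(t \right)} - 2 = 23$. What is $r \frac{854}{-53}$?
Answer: $\frac{442372}{53} \approx 8346.6$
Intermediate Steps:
$U{\left(t \right)} = 25$ ($U{\left(t \right)} = 2 + 23 = 25$)
$r = -518$ ($r = -543 + 25 = -518$)
$r \frac{854}{-53} = - 518 \frac{854}{-53} = - 518 \cdot 854 \left(- \frac{1}{53}\right) = \left(-518\right) \left(- \frac{854}{53}\right) = \frac{442372}{53}$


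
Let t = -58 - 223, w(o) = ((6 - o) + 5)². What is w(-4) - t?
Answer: 506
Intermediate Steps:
w(o) = (11 - o)²
t = -281
w(-4) - t = (-11 - 4)² - 1*(-281) = (-15)² + 281 = 225 + 281 = 506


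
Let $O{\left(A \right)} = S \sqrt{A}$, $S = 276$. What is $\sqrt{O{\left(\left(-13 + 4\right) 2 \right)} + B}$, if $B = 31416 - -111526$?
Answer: $\sqrt{142942 + 828 i \sqrt{2}} \approx 378.08 + 1.549 i$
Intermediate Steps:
$B = 142942$ ($B = 31416 + 111526 = 142942$)
$O{\left(A \right)} = 276 \sqrt{A}$
$\sqrt{O{\left(\left(-13 + 4\right) 2 \right)} + B} = \sqrt{276 \sqrt{\left(-13 + 4\right) 2} + 142942} = \sqrt{276 \sqrt{\left(-9\right) 2} + 142942} = \sqrt{276 \sqrt{-18} + 142942} = \sqrt{276 \cdot 3 i \sqrt{2} + 142942} = \sqrt{828 i \sqrt{2} + 142942} = \sqrt{142942 + 828 i \sqrt{2}}$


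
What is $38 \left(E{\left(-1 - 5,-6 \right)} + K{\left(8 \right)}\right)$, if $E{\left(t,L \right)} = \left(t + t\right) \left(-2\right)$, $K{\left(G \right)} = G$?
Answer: $1216$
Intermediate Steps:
$E{\left(t,L \right)} = - 4 t$ ($E{\left(t,L \right)} = 2 t \left(-2\right) = - 4 t$)
$38 \left(E{\left(-1 - 5,-6 \right)} + K{\left(8 \right)}\right) = 38 \left(- 4 \left(-1 - 5\right) + 8\right) = 38 \left(\left(-4\right) \left(-6\right) + 8\right) = 38 \left(24 + 8\right) = 38 \cdot 32 = 1216$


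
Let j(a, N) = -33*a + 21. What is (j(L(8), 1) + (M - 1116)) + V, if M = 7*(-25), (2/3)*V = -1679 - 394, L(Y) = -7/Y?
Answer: -34805/8 ≈ -4350.6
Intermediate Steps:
j(a, N) = 21 - 33*a
V = -6219/2 (V = 3*(-1679 - 394)/2 = (3/2)*(-2073) = -6219/2 ≈ -3109.5)
M = -175
(j(L(8), 1) + (M - 1116)) + V = ((21 - (-231)/8) + (-175 - 1116)) - 6219/2 = ((21 - (-231)/8) - 1291) - 6219/2 = ((21 - 33*(-7/8)) - 1291) - 6219/2 = ((21 + 231/8) - 1291) - 6219/2 = (399/8 - 1291) - 6219/2 = -9929/8 - 6219/2 = -34805/8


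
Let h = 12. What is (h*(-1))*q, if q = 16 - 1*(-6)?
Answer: -264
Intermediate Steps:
q = 22 (q = 16 + 6 = 22)
(h*(-1))*q = (12*(-1))*22 = -12*22 = -264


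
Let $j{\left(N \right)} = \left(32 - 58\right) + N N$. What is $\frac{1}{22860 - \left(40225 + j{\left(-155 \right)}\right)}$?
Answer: $- \frac{1}{41364} \approx -2.4176 \cdot 10^{-5}$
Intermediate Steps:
$j{\left(N \right)} = -26 + N^{2}$
$\frac{1}{22860 - \left(40225 + j{\left(-155 \right)}\right)} = \frac{1}{22860 - 64224} = \frac{1}{-41364} = - \frac{1}{41364}$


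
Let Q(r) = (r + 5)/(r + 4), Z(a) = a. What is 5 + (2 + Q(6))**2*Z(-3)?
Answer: -2383/100 ≈ -23.830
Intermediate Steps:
Q(r) = (5 + r)/(4 + r)
5 + (2 + Q(6))**2*Z(-3) = 5 + (2 + (5 + 6)/(4 + 6))**2*(-3) = 5 + (2 + 11/10)**2*(-3) = 5 + (31/10)**2*(-3) = 5 + (961/100)*(-3) = 5 - 2883/100 = -2383/100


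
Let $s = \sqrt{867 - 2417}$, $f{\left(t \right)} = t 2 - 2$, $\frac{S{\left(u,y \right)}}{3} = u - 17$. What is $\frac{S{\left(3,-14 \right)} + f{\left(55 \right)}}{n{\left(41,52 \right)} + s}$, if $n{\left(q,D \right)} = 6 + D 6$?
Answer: $\frac{954}{4667} - \frac{15 i \sqrt{62}}{4667} \approx 0.20441 - 0.025308 i$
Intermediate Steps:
$S{\left(u,y \right)} = -51 + 3 u$ ($S{\left(u,y \right)} = 3 \left(u - 17\right) = 3 \left(-17 + u\right) = -51 + 3 u$)
$n{\left(q,D \right)} = 6 + 6 D$
$f{\left(t \right)} = -2 + 2 t$ ($f{\left(t \right)} = 2 t - 2 = -2 + 2 t$)
$s = 5 i \sqrt{62}$ ($s = \sqrt{-1550} = 5 i \sqrt{62} \approx 39.37 i$)
$\frac{S{\left(3,-14 \right)} + f{\left(55 \right)}}{n{\left(41,52 \right)} + s} = \frac{\left(-51 + 3 \cdot 3\right) + \left(-2 + 2 \cdot 55\right)}{\left(6 + 6 \cdot 52\right) + 5 i \sqrt{62}} = \frac{\left(-51 + 9\right) + \left(-2 + 110\right)}{\left(6 + 312\right) + 5 i \sqrt{62}} = \frac{-42 + 108}{318 + 5 i \sqrt{62}} = \frac{66}{318 + 5 i \sqrt{62}}$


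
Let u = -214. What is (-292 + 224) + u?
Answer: -282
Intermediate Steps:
(-292 + 224) + u = (-292 + 224) - 214 = -68 - 214 = -282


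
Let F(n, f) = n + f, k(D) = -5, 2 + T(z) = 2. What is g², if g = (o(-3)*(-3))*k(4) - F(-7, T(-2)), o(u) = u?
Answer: 1444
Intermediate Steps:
T(z) = 0 (T(z) = -2 + 2 = 0)
F(n, f) = f + n
g = -38 (g = -3*(-3)*(-5) - (0 - 7) = 9*(-5) - 1*(-7) = -45 + 7 = -38)
g² = (-38)² = 1444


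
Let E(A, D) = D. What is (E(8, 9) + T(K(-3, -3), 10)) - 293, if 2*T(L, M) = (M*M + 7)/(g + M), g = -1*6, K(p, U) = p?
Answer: -2165/8 ≈ -270.63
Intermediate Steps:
g = -6
T(L, M) = (7 + M²)/(2*(-6 + M)) (T(L, M) = ((M*M + 7)/(-6 + M))/2 = ((M² + 7)/(-6 + M))/2 = ((7 + M²)/(-6 + M))/2 = (7 + M²)/(2*(-6 + M)))
(E(8, 9) + T(K(-3, -3), 10)) - 293 = (9 + (7 + 10²)/(2*(-6 + 10))) - 293 = (9 + (½)*(7 + 100)/4) - 293 = (9 + (½)*(¼)*107) - 293 = (9 + 107/8) - 293 = 179/8 - 293 = -2165/8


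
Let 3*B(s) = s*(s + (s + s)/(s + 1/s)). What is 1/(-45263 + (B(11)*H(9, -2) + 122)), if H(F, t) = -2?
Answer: -61/2759409 ≈ -2.2106e-5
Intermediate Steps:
B(s) = s*(s + 2*s/(s + 1/s))/3 (B(s) = (s*(s + (s + s)/(s + 1/s)))/3 = (s*(s + (2*s)/(s + 1/s)))/3 = (s*(s + 2*s/(s + 1/s)))/3 = s*(s + 2*s/(s + 1/s))/3)
1/(-45263 + (B(11)*H(9, -2) + 122)) = 1/(-45263 + (((⅓)*11²*(1 + 11² + 2*11)/(1 + 11²))*(-2) + 122)) = 1/(-45263 + (((⅓)*121*(1 + 121 + 22)/(1 + 121))*(-2) + 122)) = 1/(-45263 + (((⅓)*121*144/122)*(-2) + 122)) = 1/(-45263 + (((⅓)*121*(1/122)*144)*(-2) + 122)) = 1/(-45263 + ((2904/61)*(-2) + 122)) = 1/(-45263 + (-5808/61 + 122)) = 1/(-45263 + 1634/61) = 1/(-2759409/61) = -61/2759409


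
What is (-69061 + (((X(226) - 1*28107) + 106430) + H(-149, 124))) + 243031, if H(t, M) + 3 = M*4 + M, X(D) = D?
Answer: 253136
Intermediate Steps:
H(t, M) = -3 + 5*M (H(t, M) = -3 + (M*4 + M) = -3 + (4*M + M) = -3 + 5*M)
(-69061 + (((X(226) - 1*28107) + 106430) + H(-149, 124))) + 243031 = (-69061 + (((226 - 1*28107) + 106430) + (-3 + 5*124))) + 243031 = (-69061 + (((226 - 28107) + 106430) + (-3 + 620))) + 243031 = (-69061 + ((-27881 + 106430) + 617)) + 243031 = (-69061 + (78549 + 617)) + 243031 = (-69061 + 79166) + 243031 = 10105 + 243031 = 253136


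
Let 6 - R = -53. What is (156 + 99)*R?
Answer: 15045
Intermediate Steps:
R = 59 (R = 6 - 1*(-53) = 6 + 53 = 59)
(156 + 99)*R = (156 + 99)*59 = 255*59 = 15045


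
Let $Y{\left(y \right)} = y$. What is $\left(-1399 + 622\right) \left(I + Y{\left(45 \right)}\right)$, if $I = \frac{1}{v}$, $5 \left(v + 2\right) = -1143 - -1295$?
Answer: $- \frac{4968915}{142} \approx -34992.0$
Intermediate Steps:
$v = \frac{142}{5}$ ($v = -2 + \frac{-1143 - -1295}{5} = -2 + \frac{-1143 + 1295}{5} = -2 + \frac{1}{5} \cdot 152 = -2 + \frac{152}{5} = \frac{142}{5} \approx 28.4$)
$I = \frac{5}{142}$ ($I = \frac{1}{\frac{142}{5}} = \frac{5}{142} \approx 0.035211$)
$\left(-1399 + 622\right) \left(I + Y{\left(45 \right)}\right) = \left(-1399 + 622\right) \left(\frac{5}{142} + 45\right) = \left(-777\right) \frac{6395}{142} = - \frac{4968915}{142}$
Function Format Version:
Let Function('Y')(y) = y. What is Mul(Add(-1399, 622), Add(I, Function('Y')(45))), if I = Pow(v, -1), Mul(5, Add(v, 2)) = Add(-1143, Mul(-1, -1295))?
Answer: Rational(-4968915, 142) ≈ -34992.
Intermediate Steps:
v = Rational(142, 5) (v = Add(-2, Mul(Rational(1, 5), Add(-1143, Mul(-1, -1295)))) = Add(-2, Mul(Rational(1, 5), Add(-1143, 1295))) = Add(-2, Mul(Rational(1, 5), 152)) = Add(-2, Rational(152, 5)) = Rational(142, 5) ≈ 28.400)
I = Rational(5, 142) (I = Pow(Rational(142, 5), -1) = Rational(5, 142) ≈ 0.035211)
Mul(Add(-1399, 622), Add(I, Function('Y')(45))) = Mul(Add(-1399, 622), Add(Rational(5, 142), 45)) = Mul(-777, Rational(6395, 142)) = Rational(-4968915, 142)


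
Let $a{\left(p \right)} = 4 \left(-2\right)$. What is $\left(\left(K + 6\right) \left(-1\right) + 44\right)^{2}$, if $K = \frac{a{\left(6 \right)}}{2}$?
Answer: $1764$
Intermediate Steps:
$a{\left(p \right)} = -8$
$K = -4$ ($K = - \frac{8}{2} = \left(-8\right) \frac{1}{2} = -4$)
$\left(\left(K + 6\right) \left(-1\right) + 44\right)^{2} = \left(\left(-4 + 6\right) \left(-1\right) + 44\right)^{2} = \left(2 \left(-1\right) + 44\right)^{2} = \left(-2 + 44\right)^{2} = 42^{2} = 1764$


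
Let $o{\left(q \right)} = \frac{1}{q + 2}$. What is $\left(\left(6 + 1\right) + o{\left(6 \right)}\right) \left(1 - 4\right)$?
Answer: $- \frac{171}{8} \approx -21.375$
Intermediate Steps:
$o{\left(q \right)} = \frac{1}{2 + q}$
$\left(\left(6 + 1\right) + o{\left(6 \right)}\right) \left(1 - 4\right) = \left(\left(6 + 1\right) + \frac{1}{2 + 6}\right) \left(1 - 4\right) = \left(7 + \frac{1}{8}\right) \left(1 - 4\right) = \left(7 + \frac{1}{8}\right) \left(-3\right) = \frac{57}{8} \left(-3\right) = - \frac{171}{8}$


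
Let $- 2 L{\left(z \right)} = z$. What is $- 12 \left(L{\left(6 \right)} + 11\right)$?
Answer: $-96$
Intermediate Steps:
$L{\left(z \right)} = - \frac{z}{2}$
$- 12 \left(L{\left(6 \right)} + 11\right) = - 12 \left(\left(- \frac{1}{2}\right) 6 + 11\right) = - 12 \left(-3 + 11\right) = \left(-12\right) 8 = -96$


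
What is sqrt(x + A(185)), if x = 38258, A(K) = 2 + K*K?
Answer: sqrt(72485) ≈ 269.23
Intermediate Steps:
A(K) = 2 + K**2
sqrt(x + A(185)) = sqrt(38258 + (2 + 185**2)) = sqrt(38258 + (2 + 34225)) = sqrt(38258 + 34227) = sqrt(72485)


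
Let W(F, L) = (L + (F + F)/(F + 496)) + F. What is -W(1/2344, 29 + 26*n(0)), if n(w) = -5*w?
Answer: -79031764313/2725193000 ≈ -29.000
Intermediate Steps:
W(F, L) = F + L + 2*F/(496 + F) (W(F, L) = (L + (2*F)/(496 + F)) + F = (L + 2*F/(496 + F)) + F = F + L + 2*F/(496 + F))
-W(1/2344, 29 + 26*n(0)) = -((1/2344)² + 496*(29 + 26*(-5*0)) + 498/2344 + (29 + 26*(-5*0))/2344)/(496 + 1/2344) = -((1/2344)² + 496*(29 + 26*0) + 498*(1/2344) + (29 + 26*0)/2344)/(496 + 1/2344) = -(1/5494336 + 496*(29 + 0) + 249/1172 + (29 + 0)/2344)/1162625/2344 = -2344*(1/5494336 + 496*29 + 249/1172 + (1/2344)*29)/1162625 = -2344*(1/5494336 + 14384 + 249/1172 + 29/2344)/1162625 = -2344*79031764313/(1162625*5494336) = -1*79031764313/2725193000 = -79031764313/2725193000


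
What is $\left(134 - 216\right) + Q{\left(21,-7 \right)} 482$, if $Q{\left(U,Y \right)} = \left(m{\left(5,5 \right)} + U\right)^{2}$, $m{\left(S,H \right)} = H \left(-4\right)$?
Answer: $400$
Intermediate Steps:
$m{\left(S,H \right)} = - 4 H$
$Q{\left(U,Y \right)} = \left(-20 + U\right)^{2}$ ($Q{\left(U,Y \right)} = \left(\left(-4\right) 5 + U\right)^{2} = \left(-20 + U\right)^{2}$)
$\left(134 - 216\right) + Q{\left(21,-7 \right)} 482 = \left(134 - 216\right) + \left(-20 + 21\right)^{2} \cdot 482 = -82 + 1^{2} \cdot 482 = -82 + 1 \cdot 482 = -82 + 482 = 400$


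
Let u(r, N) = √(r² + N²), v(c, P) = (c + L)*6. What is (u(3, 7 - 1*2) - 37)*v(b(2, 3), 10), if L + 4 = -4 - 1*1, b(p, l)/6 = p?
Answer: -666 + 18*√34 ≈ -561.04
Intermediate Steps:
b(p, l) = 6*p
L = -9 (L = -4 + (-4 - 1*1) = -4 + (-4 - 1) = -4 - 5 = -9)
v(c, P) = -54 + 6*c (v(c, P) = (c - 9)*6 = (-9 + c)*6 = -54 + 6*c)
u(r, N) = √(N² + r²)
(u(3, 7 - 1*2) - 37)*v(b(2, 3), 10) = (√((7 - 1*2)² + 3²) - 37)*(-54 + 6*(6*2)) = (√((7 - 2)² + 9) - 37)*(-54 + 6*12) = (√(5² + 9) - 37)*(-54 + 72) = (√(25 + 9) - 37)*18 = (√34 - 37)*18 = (-37 + √34)*18 = -666 + 18*√34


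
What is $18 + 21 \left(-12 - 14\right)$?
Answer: $-528$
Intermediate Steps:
$18 + 21 \left(-12 - 14\right) = 18 + 21 \left(-26\right) = 18 - 546 = -528$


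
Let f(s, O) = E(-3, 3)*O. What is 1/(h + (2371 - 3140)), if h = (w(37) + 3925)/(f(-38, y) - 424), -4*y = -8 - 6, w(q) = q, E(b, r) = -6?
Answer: -445/346167 ≈ -0.0012855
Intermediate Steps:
y = 7/2 (y = -(-8 - 6)/4 = -¼*(-14) = 7/2 ≈ 3.5000)
f(s, O) = -6*O
h = -3962/445 (h = (37 + 3925)/(-6*7/2 - 424) = 3962/(-21 - 424) = 3962/(-445) = 3962*(-1/445) = -3962/445 ≈ -8.9034)
1/(h + (2371 - 3140)) = 1/(-3962/445 + (2371 - 3140)) = 1/(-3962/445 - 769) = 1/(-346167/445) = -445/346167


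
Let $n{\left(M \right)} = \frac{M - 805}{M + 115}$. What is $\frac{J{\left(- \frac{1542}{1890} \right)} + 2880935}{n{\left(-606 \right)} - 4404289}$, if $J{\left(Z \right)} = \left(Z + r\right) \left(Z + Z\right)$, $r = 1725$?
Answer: $- \frac{140220571846993}{214574507821800} \approx -0.65348$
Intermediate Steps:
$J{\left(Z \right)} = 2 Z \left(1725 + Z\right)$ ($J{\left(Z \right)} = \left(Z + 1725\right) \left(Z + Z\right) = \left(1725 + Z\right) 2 Z = 2 Z \left(1725 + Z\right)$)
$n{\left(M \right)} = \frac{-805 + M}{115 + M}$
$\frac{J{\left(- \frac{1542}{1890} \right)} + 2880935}{n{\left(-606 \right)} - 4404289} = \frac{2 \left(- \frac{1542}{1890}\right) \left(1725 - \frac{1542}{1890}\right) + 2880935}{\frac{-805 - 606}{115 - 606} - 4404289} = \frac{2 \left(\left(-1542\right) \frac{1}{1890}\right) \left(1725 - \frac{257}{315}\right) + 2880935}{\frac{1}{-491} \left(-1411\right) - 4404289} = \frac{2 \left(- \frac{257}{315}\right) \left(1725 - \frac{257}{315}\right) + 2880935}{\left(- \frac{1}{491}\right) \left(-1411\right) - 4404289} = \frac{2 \left(- \frac{257}{315}\right) \frac{543118}{315} + 2880935}{\frac{1411}{491} - 4404289} = \frac{- \frac{279162652}{99225} + 2880935}{- \frac{2162504488}{491}} = \frac{285581612723}{99225} \left(- \frac{491}{2162504488}\right) = - \frac{140220571846993}{214574507821800}$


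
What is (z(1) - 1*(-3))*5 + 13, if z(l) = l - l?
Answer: 28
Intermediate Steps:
z(l) = 0
(z(1) - 1*(-3))*5 + 13 = (0 - 1*(-3))*5 + 13 = (0 + 3)*5 + 13 = 3*5 + 13 = 15 + 13 = 28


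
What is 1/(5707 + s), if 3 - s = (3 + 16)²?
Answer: 1/5349 ≈ 0.00018695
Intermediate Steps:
s = -358 (s = 3 - (3 + 16)² = 3 - 1*19² = 3 - 1*361 = 3 - 361 = -358)
1/(5707 + s) = 1/(5707 - 358) = 1/5349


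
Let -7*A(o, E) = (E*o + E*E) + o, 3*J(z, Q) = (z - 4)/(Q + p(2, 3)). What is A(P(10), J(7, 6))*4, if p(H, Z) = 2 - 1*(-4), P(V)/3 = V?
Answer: -4681/252 ≈ -18.575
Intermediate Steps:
P(V) = 3*V
p(H, Z) = 6 (p(H, Z) = 2 + 4 = 6)
J(z, Q) = (-4 + z)/(3*(6 + Q)) (J(z, Q) = ((z - 4)/(Q + 6))/3 = ((-4 + z)/(6 + Q))/3 = (-4 + z)/(3*(6 + Q)))
A(o, E) = -o/7 - E²/7 - E*o/7 (A(o, E) = -((E*o + E*E) + o)/7 = -((E*o + E²) + o)/7 = -((E² + E*o) + o)/7 = -(o + E² + E*o)/7 = -o/7 - E²/7 - E*o/7)
A(P(10), J(7, 6))*4 = (-3*10/7 - (-4 + 7)²/(9*(6 + 6)²)/7 - (-4 + 7)/(3*(6 + 6))*3*10/7)*4 = (-⅐*30 - ((⅓)*3/12)²/7 - ⅐*(⅓)*3/12*30)*4 = (-30/7 - ((⅓)*(1/12)*3)²/7 - ⅐*(⅓)*(1/12)*3*30)*4 = (-30/7 - (1/12)²/7 - ⅐*1/12*30)*4 = (-30/7 - ⅐*1/144 - 5/14)*4 = (-30/7 - 1/1008 - 5/14)*4 = -4681/1008*4 = -4681/252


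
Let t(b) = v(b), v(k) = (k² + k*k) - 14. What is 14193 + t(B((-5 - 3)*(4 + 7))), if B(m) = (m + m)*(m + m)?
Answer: 1919039331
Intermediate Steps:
v(k) = -14 + 2*k² (v(k) = (k² + k²) - 14 = 2*k² - 14 = -14 + 2*k²)
B(m) = 4*m² (B(m) = (2*m)*(2*m) = 4*m²)
t(b) = -14 + 2*b²
14193 + t(B((-5 - 3)*(4 + 7))) = 14193 + (-14 + 2*(4*((-5 - 3)*(4 + 7))²)²) = 14193 + (-14 + 2*(4*(-8*11)²)²) = 14193 + (-14 + 2*(4*(-88)²)²) = 14193 + (-14 + 2*(4*7744)²) = 14193 + (-14 + 2*30976²) = 14193 + (-14 + 2*959512576) = 14193 + (-14 + 1919025152) = 14193 + 1919025138 = 1919039331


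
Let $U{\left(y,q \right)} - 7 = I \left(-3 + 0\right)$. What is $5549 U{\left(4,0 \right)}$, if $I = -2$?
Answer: $72137$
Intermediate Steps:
$U{\left(y,q \right)} = 13$ ($U{\left(y,q \right)} = 7 - 2 \left(-3 + 0\right) = 7 - -6 = 7 + 6 = 13$)
$5549 U{\left(4,0 \right)} = 5549 \cdot 13 = 72137$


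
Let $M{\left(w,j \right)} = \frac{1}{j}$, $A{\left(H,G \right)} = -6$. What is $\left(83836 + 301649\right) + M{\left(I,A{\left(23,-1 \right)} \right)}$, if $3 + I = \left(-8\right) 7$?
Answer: $\frac{2312909}{6} \approx 3.8549 \cdot 10^{5}$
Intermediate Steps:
$I = -59$ ($I = -3 - 56 = -59$)
$\left(83836 + 301649\right) + M{\left(I,A{\left(23,-1 \right)} \right)} = \left(83836 + 301649\right) + \frac{1}{-6} = 385485 - \frac{1}{6} = \frac{2312909}{6}$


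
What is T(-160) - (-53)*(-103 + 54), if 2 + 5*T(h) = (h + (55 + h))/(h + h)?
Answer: -166223/64 ≈ -2597.2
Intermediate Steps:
T(h) = -⅖ + (55 + 2*h)/(10*h) (T(h) = -⅖ + ((h + (55 + h))/(h + h))/5 = -⅖ + ((55 + 2*h)/((2*h)))/5 = -⅖ + ((55 + 2*h)*(1/(2*h)))/5 = -⅖ + ((55 + 2*h)/(2*h))/5 = -⅖ + (55 + 2*h)/(10*h))
T(-160) - (-53)*(-103 + 54) = (⅒)*(55 - 2*(-160))/(-160) - (-53)*(-103 + 54) = (⅒)*(-1/160)*(55 + 320) - (-53)*(-49) = (⅒)*(-1/160)*375 - 1*2597 = -15/64 - 2597 = -166223/64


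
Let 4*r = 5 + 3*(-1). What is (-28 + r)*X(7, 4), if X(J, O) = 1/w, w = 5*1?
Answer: -11/2 ≈ -5.5000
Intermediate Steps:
w = 5
r = ½ (r = (5 + 3*(-1))/4 = (5 - 3)/4 = (¼)*2 = ½ ≈ 0.50000)
X(J, O) = ⅕ (X(J, O) = 1/5 = ⅕)
(-28 + r)*X(7, 4) = (-28 + ½)*(⅕) = -55/2*⅕ = -11/2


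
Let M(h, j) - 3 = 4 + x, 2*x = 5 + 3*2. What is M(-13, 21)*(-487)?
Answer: -12175/2 ≈ -6087.5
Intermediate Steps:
x = 11/2 (x = (5 + 3*2)/2 = (5 + 6)/2 = (1/2)*11 = 11/2 ≈ 5.5000)
M(h, j) = 25/2 (M(h, j) = 3 + (4 + 11/2) = 3 + 19/2 = 25/2)
M(-13, 21)*(-487) = (25/2)*(-487) = -12175/2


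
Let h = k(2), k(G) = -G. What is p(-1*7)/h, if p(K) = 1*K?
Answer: 7/2 ≈ 3.5000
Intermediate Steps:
h = -2 (h = -1*2 = -2)
p(K) = K
p(-1*7)/h = -1*7/(-2) = -7*(-1/2) = 7/2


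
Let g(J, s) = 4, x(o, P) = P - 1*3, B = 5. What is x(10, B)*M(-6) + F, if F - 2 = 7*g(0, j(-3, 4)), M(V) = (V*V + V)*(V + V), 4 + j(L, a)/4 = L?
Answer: -690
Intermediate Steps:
j(L, a) = -16 + 4*L
x(o, P) = -3 + P (x(o, P) = P - 3 = -3 + P)
M(V) = 2*V*(V + V²) (M(V) = (V² + V)*(2*V) = (V + V²)*(2*V) = 2*V*(V + V²))
F = 30 (F = 2 + 7*4 = 2 + 28 = 30)
x(10, B)*M(-6) + F = (-3 + 5)*(2*(-6)²*(1 - 6)) + 30 = 2*(2*36*(-5)) + 30 = 2*(-360) + 30 = -720 + 30 = -690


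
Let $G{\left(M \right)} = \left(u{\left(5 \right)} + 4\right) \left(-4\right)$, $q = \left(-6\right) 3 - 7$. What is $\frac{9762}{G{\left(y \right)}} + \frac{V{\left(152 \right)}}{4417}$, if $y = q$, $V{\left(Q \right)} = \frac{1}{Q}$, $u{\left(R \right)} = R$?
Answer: $- \frac{546170881}{2014152} \approx -271.17$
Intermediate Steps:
$q = -25$ ($q = -18 - 7 = -25$)
$y = -25$
$G{\left(M \right)} = -36$ ($G{\left(M \right)} = \left(5 + 4\right) \left(-4\right) = 9 \left(-4\right) = -36$)
$\frac{9762}{G{\left(y \right)}} + \frac{V{\left(152 \right)}}{4417} = \frac{9762}{-36} + \frac{1}{152 \cdot 4417} = 9762 \left(- \frac{1}{36}\right) + \frac{1}{152} \cdot \frac{1}{4417} = - \frac{1627}{6} + \frac{1}{671384} = - \frac{546170881}{2014152}$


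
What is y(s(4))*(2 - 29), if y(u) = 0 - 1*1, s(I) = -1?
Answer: 27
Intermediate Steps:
y(u) = -1 (y(u) = 0 - 1 = -1)
y(s(4))*(2 - 29) = -(2 - 29) = -1*(-27) = 27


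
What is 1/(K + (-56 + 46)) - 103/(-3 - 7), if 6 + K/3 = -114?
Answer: 381/37 ≈ 10.297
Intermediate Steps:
K = -360 (K = -18 + 3*(-114) = -18 - 342 = -360)
1/(K + (-56 + 46)) - 103/(-3 - 7) = 1/(-360 + (-56 + 46)) - 103/(-3 - 7) = 1/(-360 - 10) - 103/(-10) = 1/(-370) - 103*(-⅒) = -1/370 + 103/10 = 381/37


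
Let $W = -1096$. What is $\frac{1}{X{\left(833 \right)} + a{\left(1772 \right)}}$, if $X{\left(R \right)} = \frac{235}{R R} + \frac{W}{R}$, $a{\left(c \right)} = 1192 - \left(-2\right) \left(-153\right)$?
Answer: $\frac{693889}{613872921} \approx 0.0011303$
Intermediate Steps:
$a{\left(c \right)} = 886$ ($a{\left(c \right)} = 1192 - 306 = 886$)
$X{\left(R \right)} = - \frac{1096}{R} + \frac{235}{R^{2}}$ ($X{\left(R \right)} = \frac{235}{R R} - \frac{1096}{R} = \frac{235}{R^{2}} - \frac{1096}{R} = - \frac{1096}{R} + \frac{235}{R^{2}}$)
$\frac{1}{X{\left(833 \right)} + a{\left(1772 \right)}} = \frac{1}{\frac{235 - 912968}{693889} + 886} = \frac{1}{\frac{1}{693889} \left(-912733\right) + 886} = \frac{1}{- \frac{912733}{693889} + 886} = \frac{1}{\frac{613872921}{693889}} = \frac{693889}{613872921}$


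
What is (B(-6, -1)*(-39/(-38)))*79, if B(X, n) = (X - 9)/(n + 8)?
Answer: -46215/266 ≈ -173.74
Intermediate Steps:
B(X, n) = (-9 + X)/(8 + n)
(B(-6, -1)*(-39/(-38)))*79 = (((-9 - 6)/(8 - 1))*(-39/(-38)))*79 = ((-15/7)*(-39*(-1/38)))*79 = (((⅐)*(-15))*(39/38))*79 = -15/7*39/38*79 = -585/266*79 = -46215/266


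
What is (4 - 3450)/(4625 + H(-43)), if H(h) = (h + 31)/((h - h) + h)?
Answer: -148178/198887 ≈ -0.74504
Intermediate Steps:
H(h) = (31 + h)/h (H(h) = (31 + h)/(0 + h) = (31 + h)/h)
(4 - 3450)/(4625 + H(-43)) = (4 - 3450)/(4625 + (31 - 43)/(-43)) = -3446/(4625 - 1/43*(-12)) = -3446/(4625 + 12/43) = -3446/198887/43 = -3446*43/198887 = -148178/198887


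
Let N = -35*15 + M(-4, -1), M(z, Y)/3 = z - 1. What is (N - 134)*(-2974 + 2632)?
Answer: 230508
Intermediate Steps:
M(z, Y) = -3 + 3*z (M(z, Y) = 3*(z - 1) = 3*(-1 + z) = -3 + 3*z)
N = -540 (N = -35*15 + (-3 + 3*(-4)) = -525 + (-3 - 12) = -525 - 15 = -540)
(N - 134)*(-2974 + 2632) = (-540 - 134)*(-2974 + 2632) = -674*(-342) = 230508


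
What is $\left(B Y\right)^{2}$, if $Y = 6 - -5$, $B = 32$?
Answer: $123904$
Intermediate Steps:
$Y = 11$ ($Y = 6 + 5 = 11$)
$\left(B Y\right)^{2} = \left(32 \cdot 11\right)^{2} = 352^{2} = 123904$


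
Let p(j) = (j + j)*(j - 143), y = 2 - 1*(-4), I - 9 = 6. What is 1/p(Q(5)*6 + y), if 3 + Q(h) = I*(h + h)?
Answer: 1/1323120 ≈ 7.5579e-7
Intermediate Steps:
I = 15 (I = 9 + 6 = 15)
y = 6 (y = 2 + 4 = 6)
Q(h) = -3 + 30*h (Q(h) = -3 + 15*(h + h) = -3 + 15*(2*h) = -3 + 30*h)
p(j) = 2*j*(-143 + j) (p(j) = (2*j)*(-143 + j) = 2*j*(-143 + j))
1/p(Q(5)*6 + y) = 1/(2*((-3 + 30*5)*6 + 6)*(-143 + ((-3 + 30*5)*6 + 6))) = 1/(2*((-3 + 150)*6 + 6)*(-143 + ((-3 + 150)*6 + 6))) = 1/(2*(147*6 + 6)*(-143 + (147*6 + 6))) = 1/(2*(882 + 6)*(-143 + (882 + 6))) = 1/(2*888*(-143 + 888)) = 1/(2*888*745) = 1/1323120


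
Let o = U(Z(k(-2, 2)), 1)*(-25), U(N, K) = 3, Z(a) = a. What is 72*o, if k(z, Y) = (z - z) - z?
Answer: -5400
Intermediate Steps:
k(z, Y) = -z (k(z, Y) = 0 - z = -z)
o = -75 (o = 3*(-25) = -75)
72*o = 72*(-75) = -5400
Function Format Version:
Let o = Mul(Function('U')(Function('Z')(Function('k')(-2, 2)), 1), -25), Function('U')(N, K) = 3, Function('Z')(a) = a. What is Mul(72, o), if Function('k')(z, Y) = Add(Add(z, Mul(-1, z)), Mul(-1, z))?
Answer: -5400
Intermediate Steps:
Function('k')(z, Y) = Mul(-1, z) (Function('k')(z, Y) = Add(0, Mul(-1, z)) = Mul(-1, z))
o = -75 (o = Mul(3, -25) = -75)
Mul(72, o) = Mul(72, -75) = -5400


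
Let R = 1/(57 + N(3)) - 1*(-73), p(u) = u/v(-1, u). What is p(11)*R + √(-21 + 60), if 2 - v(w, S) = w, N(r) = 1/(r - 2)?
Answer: 46585/174 + √39 ≈ 273.98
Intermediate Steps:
N(r) = 1/(-2 + r)
v(w, S) = 2 - w
p(u) = u/3 (p(u) = u/(2 - 1*(-1)) = u/(2 + 1) = u/3)
R = 4235/58 (R = 1/(57 + 1/(-2 + 3)) - 1*(-73) = 1/(57 + 1/1) + 73 = 1/(57 + 1) + 73 = 1/58 + 73 = 4235/58 ≈ 73.017)
p(11)*R + √(-21 + 60) = ((⅓)*11)*(4235/58) + √(-21 + 60) = (11/3)*(4235/58) + √39 = 46585/174 + √39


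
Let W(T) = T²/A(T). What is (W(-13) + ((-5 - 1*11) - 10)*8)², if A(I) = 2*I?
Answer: 184041/4 ≈ 46010.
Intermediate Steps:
W(T) = T/2 (W(T) = T²/((2*T)) = (1/(2*T))*T² = T/2)
(W(-13) + ((-5 - 1*11) - 10)*8)² = ((½)*(-13) + ((-5 - 1*11) - 10)*8)² = (-13/2 + ((-5 - 11) - 10)*8)² = (-13/2 + (-16 - 10)*8)² = (-13/2 - 26*8)² = (-13/2 - 208)² = (-429/2)² = 184041/4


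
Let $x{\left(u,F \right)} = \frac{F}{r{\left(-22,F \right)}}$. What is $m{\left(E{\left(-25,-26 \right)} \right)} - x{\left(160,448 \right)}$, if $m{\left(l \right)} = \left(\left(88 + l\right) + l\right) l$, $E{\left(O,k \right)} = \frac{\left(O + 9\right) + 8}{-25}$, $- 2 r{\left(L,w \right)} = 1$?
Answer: $\frac{577728}{625} \approx 924.37$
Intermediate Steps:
$r{\left(L,w \right)} = - \frac{1}{2}$ ($r{\left(L,w \right)} = \left(- \frac{1}{2}\right) 1 = - \frac{1}{2}$)
$E{\left(O,k \right)} = - \frac{17}{25} - \frac{O}{25}$ ($E{\left(O,k \right)} = \left(\left(9 + O\right) + 8\right) \left(- \frac{1}{25}\right) = \left(17 + O\right) \left(- \frac{1}{25}\right) = - \frac{17}{25} - \frac{O}{25}$)
$x{\left(u,F \right)} = - 2 F$ ($x{\left(u,F \right)} = \frac{F}{- \frac{1}{2}} = F \left(-2\right) = - 2 F$)
$m{\left(l \right)} = l \left(88 + 2 l\right)$ ($m{\left(l \right)} = \left(88 + 2 l\right) l = l \left(88 + 2 l\right)$)
$m{\left(E{\left(-25,-26 \right)} \right)} - x{\left(160,448 \right)} = 2 \left(- \frac{17}{25} - -1\right) \left(44 - - \frac{8}{25}\right) - \left(-2\right) 448 = 2 \left(- \frac{17}{25} + 1\right) \left(44 + \left(- \frac{17}{25} + 1\right)\right) - -896 = 2 \cdot \frac{8}{25} \left(44 + \frac{8}{25}\right) + 896 = 2 \cdot \frac{8}{25} \cdot \frac{1108}{25} + 896 = \frac{17728}{625} + 896 = \frac{577728}{625}$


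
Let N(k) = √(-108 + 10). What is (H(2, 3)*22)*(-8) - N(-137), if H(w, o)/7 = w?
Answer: -2464 - 7*I*√2 ≈ -2464.0 - 9.8995*I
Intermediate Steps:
H(w, o) = 7*w
N(k) = 7*I*√2 (N(k) = √(-98) = 7*I*√2)
(H(2, 3)*22)*(-8) - N(-137) = ((7*2)*22)*(-8) - 7*I*√2 = (14*22)*(-8) - 7*I*√2 = 308*(-8) - 7*I*√2 = -2464 - 7*I*√2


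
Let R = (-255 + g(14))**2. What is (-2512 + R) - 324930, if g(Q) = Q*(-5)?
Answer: -221817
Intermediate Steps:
g(Q) = -5*Q
R = 105625 (R = (-255 - 5*14)**2 = (-255 - 70)**2 = (-325)**2 = 105625)
(-2512 + R) - 324930 = (-2512 + 105625) - 324930 = 103113 - 324930 = -221817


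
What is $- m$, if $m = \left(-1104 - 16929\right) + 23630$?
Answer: $-5597$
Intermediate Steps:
$m = 5597$ ($m = -18033 + 23630 = 5597$)
$- m = \left(-1\right) 5597 = -5597$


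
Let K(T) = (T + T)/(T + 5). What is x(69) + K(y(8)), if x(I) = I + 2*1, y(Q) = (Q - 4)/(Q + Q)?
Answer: 1493/21 ≈ 71.095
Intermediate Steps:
y(Q) = (-4 + Q)/(2*Q) (y(Q) = (-4 + Q)/((2*Q)) = (-4 + Q)*(1/(2*Q)) = (-4 + Q)/(2*Q))
x(I) = 2 + I (x(I) = I + 2 = 2 + I)
K(T) = 2*T/(5 + T) (K(T) = (2*T)/(5 + T) = 2*T/(5 + T))
x(69) + K(y(8)) = (2 + 69) + 2*((½)*(-4 + 8)/8)/(5 + (½)*(-4 + 8)/8) = 71 + 2*((½)*(⅛)*4)/(5 + (½)*(⅛)*4) = 71 + 2*(¼)/(5 + ¼) = 71 + 2*(¼)/(21/4) = 71 + 2*(¼)*(4/21) = 71 + 2/21 = 1493/21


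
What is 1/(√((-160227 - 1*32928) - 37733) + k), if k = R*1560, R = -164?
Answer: -31980/8181792061 - 7*I*√1178/32727168244 ≈ -3.9087e-6 - 7.3411e-9*I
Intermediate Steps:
k = -255840 (k = -164*1560 = -255840)
1/(√((-160227 - 1*32928) - 37733) + k) = 1/(√((-160227 - 1*32928) - 37733) - 255840) = 1/(√((-160227 - 32928) - 37733) - 255840) = 1/(√(-193155 - 37733) - 255840) = 1/(√(-230888) - 255840) = 1/(14*I*√1178 - 255840) = 1/(-255840 + 14*I*√1178)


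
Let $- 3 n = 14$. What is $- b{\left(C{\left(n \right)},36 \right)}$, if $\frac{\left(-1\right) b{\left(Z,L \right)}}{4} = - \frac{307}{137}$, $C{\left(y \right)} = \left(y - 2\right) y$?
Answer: $- \frac{1228}{137} \approx -8.9635$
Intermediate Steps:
$n = - \frac{14}{3}$ ($n = \left(- \frac{1}{3}\right) 14 = - \frac{14}{3} \approx -4.6667$)
$C{\left(y \right)} = y \left(-2 + y\right)$ ($C{\left(y \right)} = \left(-2 + y\right) y = y \left(-2 + y\right)$)
$b{\left(Z,L \right)} = \frac{1228}{137}$ ($b{\left(Z,L \right)} = - 4 \left(- \frac{307}{137}\right) = - 4 \left(\left(-307\right) \frac{1}{137}\right) = \left(-4\right) \left(- \frac{307}{137}\right) = \frac{1228}{137}$)
$- b{\left(C{\left(n \right)},36 \right)} = \left(-1\right) \frac{1228}{137} = - \frac{1228}{137}$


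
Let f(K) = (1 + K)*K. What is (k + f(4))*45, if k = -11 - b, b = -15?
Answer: 1080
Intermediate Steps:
f(K) = K*(1 + K)
k = 4 (k = -11 - 1*(-15) = -11 + 15 = 4)
(k + f(4))*45 = (4 + 4*(1 + 4))*45 = (4 + 4*5)*45 = (4 + 20)*45 = 24*45 = 1080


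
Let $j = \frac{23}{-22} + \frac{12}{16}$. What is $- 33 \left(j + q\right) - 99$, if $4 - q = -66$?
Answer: $- \frac{9597}{4} \approx -2399.3$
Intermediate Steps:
$j = - \frac{13}{44}$ ($j = 23 \left(- \frac{1}{22}\right) + 12 \cdot \frac{1}{16} = - \frac{23}{22} + \frac{3}{4} = - \frac{13}{44} \approx -0.29545$)
$q = 70$ ($q = 4 - -66 = 4 + 66 = 70$)
$- 33 \left(j + q\right) - 99 = - 33 \left(- \frac{13}{44} + 70\right) - 99 = \left(-33\right) \frac{3067}{44} - 99 = - \frac{9201}{4} - 99 = - \frac{9597}{4}$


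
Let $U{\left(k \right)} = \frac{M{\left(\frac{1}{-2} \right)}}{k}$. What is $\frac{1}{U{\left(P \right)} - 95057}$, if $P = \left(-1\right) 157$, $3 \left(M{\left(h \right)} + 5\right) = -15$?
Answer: $- \frac{157}{14923939} \approx -1.052 \cdot 10^{-5}$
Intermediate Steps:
$M{\left(h \right)} = -10$ ($M{\left(h \right)} = -5 + \frac{1}{3} \left(-15\right) = -5 - 5 = -10$)
$P = -157$
$U{\left(k \right)} = - \frac{10}{k}$
$\frac{1}{U{\left(P \right)} - 95057} = \frac{1}{- \frac{10}{-157} - 95057} = \frac{1}{\left(-10\right) \left(- \frac{1}{157}\right) - 95057} = \frac{1}{\frac{10}{157} - 95057} = \frac{1}{- \frac{14923939}{157}} = - \frac{157}{14923939}$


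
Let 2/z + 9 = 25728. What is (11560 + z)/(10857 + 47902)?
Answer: 297311642/1511222721 ≈ 0.19674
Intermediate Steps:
z = 2/25719 (z = 2/(-9 + 25728) = 2/25719 ≈ 7.7764e-5)
(11560 + z)/(10857 + 47902) = (11560 + 2/25719)/(10857 + 47902) = (297311642/25719)/58759 = (297311642/25719)*(1/58759) = 297311642/1511222721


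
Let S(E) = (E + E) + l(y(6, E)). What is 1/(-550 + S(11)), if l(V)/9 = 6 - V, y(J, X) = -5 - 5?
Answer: -1/384 ≈ -0.0026042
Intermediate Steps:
y(J, X) = -10
l(V) = 54 - 9*V (l(V) = 9*(6 - V) = 54 - 9*V)
S(E) = 144 + 2*E (S(E) = (E + E) + (54 - 9*(-10)) = 2*E + (54 + 90) = 2*E + 144 = 144 + 2*E)
1/(-550 + S(11)) = 1/(-550 + (144 + 2*11)) = 1/(-550 + (144 + 22)) = 1/(-550 + 166) = 1/(-384) = -1/384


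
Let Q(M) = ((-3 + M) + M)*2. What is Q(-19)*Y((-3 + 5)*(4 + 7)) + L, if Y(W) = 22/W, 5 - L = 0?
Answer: -77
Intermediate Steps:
L = 5 (L = 5 - 1*0 = 5 + 0 = 5)
Q(M) = -6 + 4*M (Q(M) = (-3 + 2*M)*2 = -6 + 4*M)
Q(-19)*Y((-3 + 5)*(4 + 7)) + L = (-6 + 4*(-19))*(22/(((-3 + 5)*(4 + 7)))) + 5 = (-6 - 76)*(22/((2*11))) + 5 = -1804/22 + 5 = -82*1 + 5 = -82 + 5 = -77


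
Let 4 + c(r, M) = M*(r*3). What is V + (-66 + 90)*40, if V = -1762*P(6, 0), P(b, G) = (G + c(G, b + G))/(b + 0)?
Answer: 6404/3 ≈ 2134.7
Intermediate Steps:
c(r, M) = -4 + 3*M*r (c(r, M) = -4 + M*(r*3) = -4 + M*(3*r) = -4 + 3*M*r)
P(b, G) = (-4 + G + 3*G*(G + b))/b (P(b, G) = (G + (-4 + 3*(b + G)*G))/(b + 0) = (G + (-4 + 3*(G + b)*G))/b = (G + (-4 + 3*G*(G + b)))/b = (-4 + G + 3*G*(G + b))/b)
V = 3524/3 (V = -1762*(-4 + 0 + 3*0*(0 + 6))/6 = -881*(-4 + 0 + 3*0*6)/3 = -881*(-4 + 0 + 0)/3 = -881*(-4)/3 = -1762*(-⅔) = 3524/3 ≈ 1174.7)
V + (-66 + 90)*40 = 3524/3 + (-66 + 90)*40 = 3524/3 + 24*40 = 3524/3 + 960 = 6404/3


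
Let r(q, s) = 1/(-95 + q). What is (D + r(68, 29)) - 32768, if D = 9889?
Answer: -617734/27 ≈ -22879.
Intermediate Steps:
(D + r(68, 29)) - 32768 = (9889 + 1/(-95 + 68)) - 32768 = (9889 + 1/(-27)) - 32768 = (9889 - 1/27) - 32768 = 267002/27 - 32768 = -617734/27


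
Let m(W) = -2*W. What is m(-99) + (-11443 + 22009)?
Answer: 10764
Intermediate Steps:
m(-99) + (-11443 + 22009) = -2*(-99) + (-11443 + 22009) = 198 + 10566 = 10764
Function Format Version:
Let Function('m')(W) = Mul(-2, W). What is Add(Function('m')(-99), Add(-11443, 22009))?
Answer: 10764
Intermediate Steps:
Add(Function('m')(-99), Add(-11443, 22009)) = Add(Mul(-2, -99), Add(-11443, 22009)) = Add(198, 10566) = 10764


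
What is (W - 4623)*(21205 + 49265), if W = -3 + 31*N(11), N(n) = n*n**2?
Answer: 2581668450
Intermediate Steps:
N(n) = n**3
W = 41258 (W = -3 + 31*11**3 = -3 + 31*1331 = -3 + 41261 = 41258)
(W - 4623)*(21205 + 49265) = (41258 - 4623)*(21205 + 49265) = 36635*70470 = 2581668450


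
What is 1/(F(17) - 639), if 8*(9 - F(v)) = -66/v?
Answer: -68/42807 ≈ -0.0015885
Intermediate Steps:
F(v) = 9 + 33/(4*v) (F(v) = 9 - (-33)/(4*v) = 9 + 33/(4*v))
1/(F(17) - 639) = 1/((9 + (33/4)/17) - 639) = 1/((9 + (33/4)*(1/17)) - 639) = 1/((9 + 33/68) - 639) = 1/(645/68 - 639) = 1/(-42807/68) = -68/42807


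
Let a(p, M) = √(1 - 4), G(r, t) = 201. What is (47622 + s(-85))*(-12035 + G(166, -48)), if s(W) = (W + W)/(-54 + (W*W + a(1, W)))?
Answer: 23668*(-23811*√3 + 170748596*I)/(√3 - 7171*I) ≈ -5.6356e+8 - 0.067749*I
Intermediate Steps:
a(p, M) = I*√3 (a(p, M) = √(-3) = I*√3)
s(W) = 2*W/(-54 + W² + I*√3) (s(W) = (W + W)/(-54 + (W*W + I*√3)) = (2*W)/(-54 + (W² + I*√3)) = (2*W)/(-54 + W² + I*√3) = 2*W/(-54 + W² + I*√3))
(47622 + s(-85))*(-12035 + G(166, -48)) = (47622 + 2*(-85)/(-54 + (-85)² + I*√3))*(-12035 + 201) = (47622 + 2*(-85)/(-54 + 7225 + I*√3))*(-11834) = (47622 + 2*(-85)/(7171 + I*√3))*(-11834) = (47622 - 170/(7171 + I*√3))*(-11834) = -563558748 + 2011780/(7171 + I*√3)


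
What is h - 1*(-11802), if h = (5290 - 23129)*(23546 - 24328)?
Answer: 13961900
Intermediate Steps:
h = 13950098 (h = -17839*(-782) = 13950098)
h - 1*(-11802) = 13950098 - 1*(-11802) = 13950098 + 11802 = 13961900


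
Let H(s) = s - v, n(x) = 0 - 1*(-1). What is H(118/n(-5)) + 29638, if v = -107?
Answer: 29863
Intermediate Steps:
n(x) = 1 (n(x) = 0 + 1 = 1)
H(s) = 107 + s (H(s) = s - 1*(-107) = s + 107 = 107 + s)
H(118/n(-5)) + 29638 = (107 + 118/1) + 29638 = (107 + 118*1) + 29638 = (107 + 118) + 29638 = 225 + 29638 = 29863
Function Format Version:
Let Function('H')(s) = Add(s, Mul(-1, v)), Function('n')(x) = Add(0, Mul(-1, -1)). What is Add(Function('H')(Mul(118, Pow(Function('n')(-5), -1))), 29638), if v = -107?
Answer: 29863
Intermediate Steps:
Function('n')(x) = 1 (Function('n')(x) = Add(0, 1) = 1)
Function('H')(s) = Add(107, s) (Function('H')(s) = Add(s, Mul(-1, -107)) = Add(s, 107) = Add(107, s))
Add(Function('H')(Mul(118, Pow(Function('n')(-5), -1))), 29638) = Add(Add(107, Mul(118, Pow(1, -1))), 29638) = Add(Add(107, Mul(118, 1)), 29638) = Add(Add(107, 118), 29638) = Add(225, 29638) = 29863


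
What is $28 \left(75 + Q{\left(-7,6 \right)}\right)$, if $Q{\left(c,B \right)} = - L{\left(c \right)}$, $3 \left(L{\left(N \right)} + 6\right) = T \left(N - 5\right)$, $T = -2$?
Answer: $2044$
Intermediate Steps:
$L{\left(N \right)} = - \frac{8}{3} - \frac{2 N}{3}$ ($L{\left(N \right)} = -6 + \frac{\left(-2\right) \left(N - 5\right)}{3} = -6 + \frac{\left(-2\right) \left(-5 + N\right)}{3} = -6 + \frac{10 - 2 N}{3} = -6 - \left(- \frac{10}{3} + \frac{2 N}{3}\right) = - \frac{8}{3} - \frac{2 N}{3}$)
$Q{\left(c,B \right)} = \frac{8}{3} + \frac{2 c}{3}$ ($Q{\left(c,B \right)} = - (- \frac{8}{3} - \frac{2 c}{3}) = \frac{8}{3} + \frac{2 c}{3}$)
$28 \left(75 + Q{\left(-7,6 \right)}\right) = 28 \left(75 + \left(\frac{8}{3} + \frac{2}{3} \left(-7\right)\right)\right) = 28 \left(75 + \left(\frac{8}{3} - \frac{14}{3}\right)\right) = 28 \left(75 - 2\right) = 28 \cdot 73 = 2044$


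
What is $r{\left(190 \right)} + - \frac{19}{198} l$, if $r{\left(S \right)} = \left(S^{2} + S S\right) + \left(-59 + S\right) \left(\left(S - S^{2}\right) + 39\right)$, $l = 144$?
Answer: $- \frac{50896063}{11} \approx -4.6269 \cdot 10^{6}$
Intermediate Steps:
$r{\left(S \right)} = 2 S^{2} + \left(-59 + S\right) \left(39 + S - S^{2}\right)$ ($r{\left(S \right)} = \left(S^{2} + S^{2}\right) + \left(-59 + S\right) \left(39 + S - S^{2}\right) = 2 S^{2} + \left(-59 + S\right) \left(39 + S - S^{2}\right)$)
$r{\left(190 \right)} + - \frac{19}{198} l = \left(-2301 - 190^{3} - 3800 + 62 \cdot 190^{2}\right) + - \frac{19}{198} \cdot 144 = \left(-2301 - 6859000 - 3800 + 62 \cdot 36100\right) + \left(-19\right) \frac{1}{198} \cdot 144 = \left(-2301 - 6859000 - 3800 + 2238200\right) - \frac{152}{11} = -4626901 - \frac{152}{11} = - \frac{50896063}{11}$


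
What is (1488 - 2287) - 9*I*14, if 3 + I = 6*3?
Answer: -2689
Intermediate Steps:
I = 15 (I = -3 + 6*3 = -3 + 18 = 15)
(1488 - 2287) - 9*I*14 = (1488 - 2287) - 9*15*14 = -799 - 135*14 = -799 - 1890 = -2689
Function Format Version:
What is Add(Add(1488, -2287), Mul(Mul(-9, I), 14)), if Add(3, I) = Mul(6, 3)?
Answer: -2689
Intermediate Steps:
I = 15 (I = Add(-3, Mul(6, 3)) = Add(-3, 18) = 15)
Add(Add(1488, -2287), Mul(Mul(-9, I), 14)) = Add(Add(1488, -2287), Mul(Mul(-9, 15), 14)) = Add(-799, Mul(-135, 14)) = Add(-799, -1890) = -2689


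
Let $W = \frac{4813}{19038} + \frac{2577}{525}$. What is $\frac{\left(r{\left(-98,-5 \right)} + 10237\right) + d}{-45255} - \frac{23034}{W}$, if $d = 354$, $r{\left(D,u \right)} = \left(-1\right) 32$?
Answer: $- \frac{3473105758843103}{778201223835} \approx -4463.0$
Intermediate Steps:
$r{\left(D,u \right)} = -32$
$W = \frac{17195917}{3331650}$ ($W = 4813 \cdot \frac{1}{19038} + 2577 \cdot \frac{1}{525} = \frac{4813}{19038} + \frac{859}{175} = \frac{17195917}{3331650} \approx 5.1614$)
$\frac{\left(r{\left(-98,-5 \right)} + 10237\right) + d}{-45255} - \frac{23034}{W} = \frac{\left(-32 + 10237\right) + 354}{-45255} - \frac{23034}{\frac{17195917}{3331650}} = \left(10205 + 354\right) \left(- \frac{1}{45255}\right) - \frac{76741226100}{17195917} = 10559 \left(- \frac{1}{45255}\right) - \frac{76741226100}{17195917} = - \frac{10559}{45255} - \frac{76741226100}{17195917} = - \frac{3473105758843103}{778201223835}$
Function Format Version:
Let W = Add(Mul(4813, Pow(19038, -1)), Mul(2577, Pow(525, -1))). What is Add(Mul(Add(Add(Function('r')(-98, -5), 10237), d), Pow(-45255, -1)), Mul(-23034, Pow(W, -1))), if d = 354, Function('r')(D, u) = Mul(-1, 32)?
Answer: Rational(-3473105758843103, 778201223835) ≈ -4463.0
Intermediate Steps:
Function('r')(D, u) = -32
W = Rational(17195917, 3331650) (W = Add(Mul(4813, Rational(1, 19038)), Mul(2577, Rational(1, 525))) = Add(Rational(4813, 19038), Rational(859, 175)) = Rational(17195917, 3331650) ≈ 5.1614)
Add(Mul(Add(Add(Function('r')(-98, -5), 10237), d), Pow(-45255, -1)), Mul(-23034, Pow(W, -1))) = Add(Mul(Add(Add(-32, 10237), 354), Pow(-45255, -1)), Mul(-23034, Pow(Rational(17195917, 3331650), -1))) = Add(Mul(Add(10205, 354), Rational(-1, 45255)), Mul(-23034, Rational(3331650, 17195917))) = Add(Mul(10559, Rational(-1, 45255)), Rational(-76741226100, 17195917)) = Add(Rational(-10559, 45255), Rational(-76741226100, 17195917)) = Rational(-3473105758843103, 778201223835)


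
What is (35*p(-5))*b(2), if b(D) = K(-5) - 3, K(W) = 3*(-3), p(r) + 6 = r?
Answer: 4620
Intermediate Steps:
p(r) = -6 + r
K(W) = -9
b(D) = -12 (b(D) = -9 - 3 = -12)
(35*p(-5))*b(2) = (35*(-6 - 5))*(-12) = (35*(-11))*(-12) = -385*(-12) = 4620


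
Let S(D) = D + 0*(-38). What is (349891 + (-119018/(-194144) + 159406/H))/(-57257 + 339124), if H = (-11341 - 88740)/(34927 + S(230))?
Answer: 2855204536052117/2738355615267344 ≈ 1.0427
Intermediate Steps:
S(D) = D (S(D) = D + 0 = D)
H = -100081/35157 (H = (-11341 - 88740)/(34927 + 230) = -100081/35157 ≈ -2.8467)
(349891 + (-119018/(-194144) + 159406/H))/(-57257 + 339124) = (349891 + (-119018/(-194144) + 159406/(-100081/35157)))/(-57257 + 339124) = (349891 + (-119018*(-1/194144) + 159406*(-35157/100081)))/281867 = (349891 + (59509/97072 - 5604236742/100081))*(1/281867) = (349891 - 544008513299195/9715062832)*(1/281867) = (2855204536052117/9715062832)*(1/281867) = 2855204536052117/2738355615267344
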